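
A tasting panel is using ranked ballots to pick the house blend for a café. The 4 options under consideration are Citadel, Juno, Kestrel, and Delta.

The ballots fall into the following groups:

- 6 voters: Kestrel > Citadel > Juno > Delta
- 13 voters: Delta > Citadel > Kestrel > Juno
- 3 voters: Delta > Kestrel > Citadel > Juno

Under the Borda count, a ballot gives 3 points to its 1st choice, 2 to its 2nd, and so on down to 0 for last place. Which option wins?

Borda scores:
  Citadel: 6·2 + 13·2 + 3·1 = 41
  Juno: 6·1 + 13·0 + 3·0 = 6
  Kestrel: 6·3 + 13·1 + 3·2 = 37
  Delta: 6·0 + 13·3 + 3·3 = 48
Delta has the highest total.

Delta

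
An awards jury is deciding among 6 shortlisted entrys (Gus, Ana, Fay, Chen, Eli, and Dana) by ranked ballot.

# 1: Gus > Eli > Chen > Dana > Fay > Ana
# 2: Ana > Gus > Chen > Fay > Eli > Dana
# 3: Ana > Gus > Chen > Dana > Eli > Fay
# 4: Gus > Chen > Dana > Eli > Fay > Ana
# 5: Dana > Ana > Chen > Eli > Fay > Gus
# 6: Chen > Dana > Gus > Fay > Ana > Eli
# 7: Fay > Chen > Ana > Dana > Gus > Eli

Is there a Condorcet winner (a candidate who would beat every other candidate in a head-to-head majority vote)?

Head-to-head results (7 voters total):
Gus vs Ana: Ana wins 4–3.
Gus vs Fay: Gus wins 5–2.
Gus vs Chen: Gus wins 4–3.
Gus vs Eli: Gus wins 6–1.
Gus vs Dana: Gus wins 4–3.
Ana vs Fay: Fay wins 4–3.
Ana vs Chen: Chen wins 4–3.
Ana vs Eli: Ana wins 5–2.
Ana vs Dana: Dana wins 4–3.
Fay vs Chen: Chen wins 6–1.
Fay vs Eli: Eli wins 4–3.
Fay vs Dana: Dana wins 5–2.
Chen vs Eli: Chen wins 6–1.
Chen vs Dana: Chen wins 6–1.
Eli vs Dana: Dana wins 5–2.
No candidate beats all others: Gus beats Fay beats Ana beats Gus, a majority cycle.

No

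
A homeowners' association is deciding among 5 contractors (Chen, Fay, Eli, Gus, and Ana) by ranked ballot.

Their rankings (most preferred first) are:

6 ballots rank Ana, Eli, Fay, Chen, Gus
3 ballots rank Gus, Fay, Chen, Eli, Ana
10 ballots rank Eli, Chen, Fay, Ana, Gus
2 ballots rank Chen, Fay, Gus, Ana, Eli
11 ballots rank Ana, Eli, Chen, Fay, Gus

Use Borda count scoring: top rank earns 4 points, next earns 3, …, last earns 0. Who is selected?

Eli

Borda scores:
  Chen: 6·1 + 3·2 + 10·3 + 2·4 + 11·2 = 72
  Fay: 6·2 + 3·3 + 10·2 + 2·3 + 11·1 = 58
  Eli: 6·3 + 3·1 + 10·4 + 2·0 + 11·3 = 94
  Gus: 6·0 + 3·4 + 10·0 + 2·2 + 11·0 = 16
  Ana: 6·4 + 3·0 + 10·1 + 2·1 + 11·4 = 80
Eli has the highest total.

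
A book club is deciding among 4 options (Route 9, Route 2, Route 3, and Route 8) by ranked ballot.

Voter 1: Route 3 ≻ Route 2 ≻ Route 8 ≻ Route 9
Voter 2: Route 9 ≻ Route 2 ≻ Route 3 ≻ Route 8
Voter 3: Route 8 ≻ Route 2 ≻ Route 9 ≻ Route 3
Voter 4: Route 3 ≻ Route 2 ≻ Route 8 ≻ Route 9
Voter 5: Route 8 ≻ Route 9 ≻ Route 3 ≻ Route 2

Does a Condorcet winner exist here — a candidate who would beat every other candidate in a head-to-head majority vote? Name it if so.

There is no Condorcet winner

Head-to-head results (5 voters total):
Route 9 vs Route 2: Route 2 wins 3–2.
Route 9 vs Route 3: Route 9 wins 3–2.
Route 9 vs Route 8: Route 8 wins 4–1.
Route 2 vs Route 3: Route 3 wins 3–2.
Route 2 vs Route 8: Route 2 wins 3–2.
Route 3 vs Route 8: Route 3 wins 3–2.
No candidate beats all others: Route 9 beats Route 3 beats Route 2 beats Route 9, a majority cycle.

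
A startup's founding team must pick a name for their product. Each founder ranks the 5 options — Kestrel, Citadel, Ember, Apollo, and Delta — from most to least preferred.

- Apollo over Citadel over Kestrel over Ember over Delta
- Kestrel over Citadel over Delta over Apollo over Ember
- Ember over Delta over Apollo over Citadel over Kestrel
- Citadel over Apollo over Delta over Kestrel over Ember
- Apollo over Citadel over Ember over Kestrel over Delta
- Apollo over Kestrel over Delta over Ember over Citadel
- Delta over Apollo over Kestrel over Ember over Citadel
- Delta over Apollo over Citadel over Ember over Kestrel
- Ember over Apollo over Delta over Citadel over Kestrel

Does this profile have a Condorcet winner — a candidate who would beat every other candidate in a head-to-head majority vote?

Head-to-head results (9 voters total):
Kestrel vs Citadel: Citadel wins 6–3.
Kestrel vs Ember: Kestrel wins 5–4.
Kestrel vs Apollo: Apollo wins 8–1.
Kestrel vs Delta: Delta wins 5–4.
Citadel vs Ember: Citadel wins 5–4.
Citadel vs Apollo: Apollo wins 7–2.
Citadel vs Delta: Delta wins 5–4.
Ember vs Apollo: Apollo wins 7–2.
Ember vs Delta: Delta wins 5–4.
Apollo vs Delta: Apollo wins 5–4.
Apollo beats each rival — Kestrel (8–1), Citadel (7–2), Ember (7–2), Delta (5–4) — so Apollo is the Condorcet winner.

Yes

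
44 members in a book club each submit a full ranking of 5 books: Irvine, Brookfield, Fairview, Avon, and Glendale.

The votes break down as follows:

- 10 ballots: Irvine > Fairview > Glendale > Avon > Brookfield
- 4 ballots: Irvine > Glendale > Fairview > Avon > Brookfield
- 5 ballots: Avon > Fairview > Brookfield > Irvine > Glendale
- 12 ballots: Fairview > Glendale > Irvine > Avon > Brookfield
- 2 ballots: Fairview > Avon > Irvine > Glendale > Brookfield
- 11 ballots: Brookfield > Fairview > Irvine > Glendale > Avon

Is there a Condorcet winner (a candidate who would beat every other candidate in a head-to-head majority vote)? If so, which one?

Head-to-head results (44 voters total):
Irvine vs Brookfield: Irvine wins 28–16.
Irvine vs Fairview: Fairview wins 30–14.
Irvine vs Avon: Irvine wins 37–7.
Irvine vs Glendale: Irvine wins 32–12.
Brookfield vs Fairview: Fairview wins 33–11.
Brookfield vs Avon: Avon wins 33–11.
Brookfield vs Glendale: Glendale wins 28–16.
Fairview vs Avon: Fairview wins 39–5.
Fairview vs Glendale: Fairview wins 40–4.
Avon vs Glendale: Glendale wins 37–7.
Fairview beats each rival — Irvine (30–14), Brookfield (33–11), Avon (39–5), Glendale (40–4) — so Fairview is the Condorcet winner.

Fairview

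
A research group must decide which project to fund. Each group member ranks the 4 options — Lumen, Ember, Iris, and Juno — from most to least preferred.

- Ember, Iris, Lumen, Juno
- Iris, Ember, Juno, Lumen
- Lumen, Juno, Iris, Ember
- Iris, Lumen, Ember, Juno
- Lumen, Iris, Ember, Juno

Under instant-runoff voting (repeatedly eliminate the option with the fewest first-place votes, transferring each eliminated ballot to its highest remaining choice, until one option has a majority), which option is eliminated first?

Round 1: Lumen 2, Iris 2, Ember 1, Juno 0. Juno has the fewest and is eliminated.
Round 2: Lumen 2, Iris 2, Ember 1. Ember has the fewest and is eliminated.
Round 3: Iris 3, Lumen 2. Iris has a majority.

Juno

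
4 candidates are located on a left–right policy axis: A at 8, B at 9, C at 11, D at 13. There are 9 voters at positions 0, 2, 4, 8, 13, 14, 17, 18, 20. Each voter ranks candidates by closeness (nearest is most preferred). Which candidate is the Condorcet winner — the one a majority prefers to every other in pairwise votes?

D

With single-peaked preferences on a line, the Condorcet winner is the candidate closest to the median voter.
The median voter (position 13) is closest to D at 13.
Check: D vs C — voters closer to D: 5 of 9.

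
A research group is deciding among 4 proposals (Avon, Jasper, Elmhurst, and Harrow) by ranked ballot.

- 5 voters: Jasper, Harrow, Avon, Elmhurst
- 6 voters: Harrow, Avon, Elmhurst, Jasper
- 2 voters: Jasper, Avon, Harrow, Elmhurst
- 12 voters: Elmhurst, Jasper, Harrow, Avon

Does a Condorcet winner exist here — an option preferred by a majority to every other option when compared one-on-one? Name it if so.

Head-to-head results (25 voters total):
Avon vs Jasper: Jasper wins 19–6.
Avon vs Elmhurst: Avon wins 13–12.
Avon vs Harrow: Harrow wins 23–2.
Jasper vs Elmhurst: Elmhurst wins 18–7.
Jasper vs Harrow: Jasper wins 19–6.
Elmhurst vs Harrow: Harrow wins 13–12.
No candidate beats all others: Avon beats Elmhurst beats Jasper beats Avon, a majority cycle.

No Condorcet winner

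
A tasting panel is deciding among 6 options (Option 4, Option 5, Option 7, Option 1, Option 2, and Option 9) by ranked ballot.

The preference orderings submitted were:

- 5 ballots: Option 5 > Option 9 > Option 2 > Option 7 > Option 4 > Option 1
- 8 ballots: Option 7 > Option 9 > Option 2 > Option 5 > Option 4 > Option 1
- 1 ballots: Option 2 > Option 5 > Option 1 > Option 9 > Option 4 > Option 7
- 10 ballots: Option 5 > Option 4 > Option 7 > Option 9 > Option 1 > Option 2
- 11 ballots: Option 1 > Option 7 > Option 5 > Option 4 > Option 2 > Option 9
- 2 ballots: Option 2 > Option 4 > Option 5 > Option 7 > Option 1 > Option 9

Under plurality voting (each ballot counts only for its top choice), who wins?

First-place vote totals:
  Option 4: 0
  Option 5: 15
  Option 7: 8
  Option 1: 11
  Option 2: 3
  Option 9: 0
Option 5 has the most first-place votes.

Option 5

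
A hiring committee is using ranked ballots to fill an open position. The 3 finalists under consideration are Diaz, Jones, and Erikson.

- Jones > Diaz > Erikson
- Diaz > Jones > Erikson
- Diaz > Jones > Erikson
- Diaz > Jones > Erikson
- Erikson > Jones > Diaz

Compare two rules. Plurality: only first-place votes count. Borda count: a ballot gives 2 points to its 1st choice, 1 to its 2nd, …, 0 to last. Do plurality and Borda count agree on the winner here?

Plurality first-place counts: Diaz 3, Jones 1, Erikson 1 → Diaz.
Borda totals: Diaz 7, Jones 6, Erikson 2 → Diaz.
The two rules agree on Diaz.

Yes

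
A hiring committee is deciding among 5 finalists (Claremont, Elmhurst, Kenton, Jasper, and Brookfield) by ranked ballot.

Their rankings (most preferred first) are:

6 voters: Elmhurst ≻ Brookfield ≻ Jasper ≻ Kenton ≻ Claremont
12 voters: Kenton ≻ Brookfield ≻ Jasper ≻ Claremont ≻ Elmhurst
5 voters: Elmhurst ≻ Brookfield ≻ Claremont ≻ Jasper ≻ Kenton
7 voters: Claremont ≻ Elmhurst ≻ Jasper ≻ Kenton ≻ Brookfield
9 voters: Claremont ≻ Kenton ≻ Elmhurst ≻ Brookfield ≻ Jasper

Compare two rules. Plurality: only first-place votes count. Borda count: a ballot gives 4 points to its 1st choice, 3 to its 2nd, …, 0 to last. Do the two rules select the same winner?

No

Plurality first-place counts: Claremont 16, Elmhurst 11, Kenton 12, Jasper 0, Brookfield 0 → Claremont.
Borda totals: Claremont 86, Elmhurst 83, Kenton 88, Jasper 55, Brookfield 78 → Kenton.
The two rules disagree: plurality picks Claremont, Borda picks Kenton.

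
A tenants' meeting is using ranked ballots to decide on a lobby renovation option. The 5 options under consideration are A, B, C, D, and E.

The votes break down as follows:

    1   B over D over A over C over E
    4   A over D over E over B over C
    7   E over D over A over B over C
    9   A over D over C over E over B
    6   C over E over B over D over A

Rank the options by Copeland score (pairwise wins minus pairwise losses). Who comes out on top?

D

Pairwise results:
  A vs B: A wins 20–7.
  A vs C: A wins 21–6.
  A vs D: D wins 14–13.
  A vs E: A wins 14–13.
  B vs C: C wins 15–12.
  B vs D: D wins 20–7.
  B vs E: E wins 26–1.
  C vs D: D wins 21–6.
  C vs E: C wins 16–11.
  D vs E: D wins 14–13.
Copeland scores (wins − losses):
  A: 3 − 1 = 2
  B: 0 − 4 = -4
  C: 2 − 2 = 0
  D: 4 − 0 = 4
  E: 1 − 3 = -2
D has the best Copeland score.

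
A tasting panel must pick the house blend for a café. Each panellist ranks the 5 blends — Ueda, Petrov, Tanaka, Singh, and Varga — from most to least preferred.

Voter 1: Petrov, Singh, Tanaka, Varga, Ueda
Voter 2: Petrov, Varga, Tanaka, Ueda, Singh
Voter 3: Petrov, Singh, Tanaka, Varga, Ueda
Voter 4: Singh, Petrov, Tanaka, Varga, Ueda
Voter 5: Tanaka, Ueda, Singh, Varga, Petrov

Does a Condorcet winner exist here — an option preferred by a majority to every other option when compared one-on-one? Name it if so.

Head-to-head results (5 voters total):
Ueda vs Petrov: Petrov wins 4–1.
Ueda vs Tanaka: Tanaka wins 5–0.
Ueda vs Singh: Singh wins 3–2.
Ueda vs Varga: Varga wins 4–1.
Petrov vs Tanaka: Petrov wins 4–1.
Petrov vs Singh: Petrov wins 3–2.
Petrov vs Varga: Petrov wins 4–1.
Tanaka vs Singh: Singh wins 3–2.
Tanaka vs Varga: Tanaka wins 4–1.
Singh vs Varga: Singh wins 4–1.
Petrov beats each rival — Ueda (4–1), Tanaka (4–1), Singh (3–2), Varga (4–1) — so Petrov is the Condorcet winner.

Petrov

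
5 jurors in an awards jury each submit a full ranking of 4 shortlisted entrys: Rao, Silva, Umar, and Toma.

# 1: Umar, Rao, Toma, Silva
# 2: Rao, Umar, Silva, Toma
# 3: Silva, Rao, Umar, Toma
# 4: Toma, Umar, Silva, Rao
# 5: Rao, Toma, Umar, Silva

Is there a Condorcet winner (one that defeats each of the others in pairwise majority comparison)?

Yes

Head-to-head results (5 voters total):
Rao vs Silva: Rao wins 3–2.
Rao vs Umar: Rao wins 3–2.
Rao vs Toma: Rao wins 4–1.
Silva vs Umar: Umar wins 4–1.
Silva vs Toma: Toma wins 3–2.
Umar vs Toma: Umar wins 3–2.
Rao beats each rival — Silva (3–2), Umar (3–2), Toma (4–1) — so Rao is the Condorcet winner.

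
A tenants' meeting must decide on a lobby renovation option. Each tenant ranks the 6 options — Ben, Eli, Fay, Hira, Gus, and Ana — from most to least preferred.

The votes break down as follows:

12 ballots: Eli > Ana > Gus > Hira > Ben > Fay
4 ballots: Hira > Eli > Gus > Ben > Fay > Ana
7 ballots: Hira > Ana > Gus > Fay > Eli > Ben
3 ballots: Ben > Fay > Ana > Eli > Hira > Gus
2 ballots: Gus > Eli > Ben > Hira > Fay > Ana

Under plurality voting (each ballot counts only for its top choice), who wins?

First-place vote totals:
  Ben: 3
  Eli: 12
  Fay: 0
  Hira: 11
  Gus: 2
  Ana: 0
Eli has the most first-place votes.

Eli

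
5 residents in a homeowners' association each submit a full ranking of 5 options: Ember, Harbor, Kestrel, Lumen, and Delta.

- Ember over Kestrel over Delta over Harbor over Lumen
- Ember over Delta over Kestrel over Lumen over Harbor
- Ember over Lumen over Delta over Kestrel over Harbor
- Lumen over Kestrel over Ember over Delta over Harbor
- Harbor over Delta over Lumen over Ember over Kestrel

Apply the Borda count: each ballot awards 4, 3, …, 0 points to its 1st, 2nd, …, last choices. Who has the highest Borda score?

Ember

Borda scores:
  Ember: 4 + 4 + 4 + 2 + 1 = 15
  Harbor: 1 + 0 + 0 + 0 + 4 = 5
  Kestrel: 3 + 2 + 1 + 3 + 0 = 9
  Lumen: 0 + 1 + 3 + 4 + 2 = 10
  Delta: 2 + 3 + 2 + 1 + 3 = 11
Ember has the highest total.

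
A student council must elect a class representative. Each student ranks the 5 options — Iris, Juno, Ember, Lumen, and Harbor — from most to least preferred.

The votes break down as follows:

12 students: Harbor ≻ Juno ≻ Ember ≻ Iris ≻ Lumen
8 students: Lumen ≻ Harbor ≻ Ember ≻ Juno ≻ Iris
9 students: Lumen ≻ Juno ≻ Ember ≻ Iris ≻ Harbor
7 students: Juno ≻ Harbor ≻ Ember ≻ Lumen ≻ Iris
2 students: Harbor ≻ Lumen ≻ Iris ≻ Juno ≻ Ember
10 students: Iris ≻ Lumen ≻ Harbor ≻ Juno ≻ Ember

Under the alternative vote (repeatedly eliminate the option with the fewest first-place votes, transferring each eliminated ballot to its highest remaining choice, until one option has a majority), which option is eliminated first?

Round 1: Lumen 17, Harbor 14, Iris 10, Juno 7, Ember 0. Ember has the fewest and is eliminated.
Round 2: Lumen 17, Harbor 14, Iris 10, Juno 7. Juno has the fewest and is eliminated.
Round 3: Harbor 21, Lumen 17, Iris 10. Iris has the fewest and is eliminated.
Round 4: Lumen 27, Harbor 21. Lumen has a majority.

Ember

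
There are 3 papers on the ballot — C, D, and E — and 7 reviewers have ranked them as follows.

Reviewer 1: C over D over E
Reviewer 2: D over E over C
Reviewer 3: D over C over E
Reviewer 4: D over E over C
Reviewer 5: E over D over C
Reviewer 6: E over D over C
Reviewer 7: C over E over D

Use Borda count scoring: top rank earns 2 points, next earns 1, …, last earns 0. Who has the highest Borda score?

D

Borda scores:
  C: 2 + 0 + 1 + 0 + 0 + 0 + 2 = 5
  D: 1 + 2 + 2 + 2 + 1 + 1 + 0 = 9
  E: 0 + 1 + 0 + 1 + 2 + 2 + 1 = 7
D has the highest total.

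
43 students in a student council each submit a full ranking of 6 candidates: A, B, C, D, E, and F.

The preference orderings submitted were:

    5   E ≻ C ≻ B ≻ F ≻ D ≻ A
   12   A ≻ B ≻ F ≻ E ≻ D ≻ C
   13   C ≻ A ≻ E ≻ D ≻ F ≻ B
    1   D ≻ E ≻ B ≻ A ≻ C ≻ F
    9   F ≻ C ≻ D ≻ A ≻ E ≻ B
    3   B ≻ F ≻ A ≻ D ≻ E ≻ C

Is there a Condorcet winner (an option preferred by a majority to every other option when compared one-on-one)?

Head-to-head results (43 voters total):
A vs B: A wins 34–9.
A vs C: C wins 27–16.
A vs D: A wins 28–15.
A vs E: A wins 37–6.
A vs F: A wins 26–17.
B vs C: C wins 27–16.
B vs D: D wins 23–20.
B vs E: E wins 28–15.
B vs F: F wins 22–21.
C vs D: C wins 27–16.
C vs E: C wins 22–21.
C vs F: F wins 24–19.
D vs E: E wins 30–13.
D vs F: F wins 29–14.
E vs F: F wins 24–19.
No candidate beats all others: A beats F beats C beats A, a majority cycle.

No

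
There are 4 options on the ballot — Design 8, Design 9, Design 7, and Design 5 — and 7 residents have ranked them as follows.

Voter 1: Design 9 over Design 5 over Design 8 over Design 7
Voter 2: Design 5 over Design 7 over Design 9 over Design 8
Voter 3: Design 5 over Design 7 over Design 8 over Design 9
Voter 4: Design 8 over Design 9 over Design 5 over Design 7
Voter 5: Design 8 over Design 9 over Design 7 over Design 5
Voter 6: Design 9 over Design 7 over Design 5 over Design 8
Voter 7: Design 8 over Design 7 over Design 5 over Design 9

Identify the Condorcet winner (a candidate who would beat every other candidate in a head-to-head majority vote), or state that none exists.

There is no Condorcet winner

Head-to-head results (7 voters total):
Design 8 vs Design 9: Design 8 wins 4–3.
Design 8 vs Design 7: Design 8 wins 4–3.
Design 8 vs Design 5: Design 5 wins 4–3.
Design 9 vs Design 7: Design 9 wins 4–3.
Design 9 vs Design 5: Design 9 wins 4–3.
Design 7 vs Design 5: Design 5 wins 4–3.
No candidate beats all others: Design 8 beats Design 9 beats Design 5 beats Design 8, a majority cycle.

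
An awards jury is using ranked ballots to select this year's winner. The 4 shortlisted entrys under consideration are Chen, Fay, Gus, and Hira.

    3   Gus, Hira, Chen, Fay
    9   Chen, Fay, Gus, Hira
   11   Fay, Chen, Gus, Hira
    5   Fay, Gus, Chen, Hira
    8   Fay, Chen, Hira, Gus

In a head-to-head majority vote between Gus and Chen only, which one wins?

Chen

Ballots ranking Gus above Chen: 3+5 = 8.
Ballots ranking Chen above Gus: 9+11+8 = 28.
Chen wins the head-to-head, 28–8.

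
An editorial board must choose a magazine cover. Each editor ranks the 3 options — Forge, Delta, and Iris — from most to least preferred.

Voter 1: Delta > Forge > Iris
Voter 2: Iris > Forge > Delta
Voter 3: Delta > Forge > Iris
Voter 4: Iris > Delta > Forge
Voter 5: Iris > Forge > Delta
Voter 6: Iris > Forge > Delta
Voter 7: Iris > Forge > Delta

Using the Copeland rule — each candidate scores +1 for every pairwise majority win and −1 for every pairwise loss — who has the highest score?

Iris

Pairwise results:
  Forge vs Delta: Forge wins 4–3.
  Forge vs Iris: Iris wins 5–2.
  Delta vs Iris: Iris wins 5–2.
Copeland scores (wins − losses):
  Forge: 1 − 1 = 0
  Delta: 0 − 2 = -2
  Iris: 2 − 0 = 2
Iris has the best Copeland score.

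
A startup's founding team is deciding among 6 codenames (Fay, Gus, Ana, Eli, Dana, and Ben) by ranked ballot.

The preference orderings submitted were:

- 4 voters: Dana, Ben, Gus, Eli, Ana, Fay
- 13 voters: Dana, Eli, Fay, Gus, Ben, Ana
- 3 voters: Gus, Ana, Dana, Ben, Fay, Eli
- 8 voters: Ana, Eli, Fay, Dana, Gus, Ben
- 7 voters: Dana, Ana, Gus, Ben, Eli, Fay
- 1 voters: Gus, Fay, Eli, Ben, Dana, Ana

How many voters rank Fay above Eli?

4

Ballots ranking Fay above Eli: 3+1 = 4.
Ballots ranking Eli above Fay: 4+13+8+7 = 32.
So 4 of 36 voters prefer Fay to Eli.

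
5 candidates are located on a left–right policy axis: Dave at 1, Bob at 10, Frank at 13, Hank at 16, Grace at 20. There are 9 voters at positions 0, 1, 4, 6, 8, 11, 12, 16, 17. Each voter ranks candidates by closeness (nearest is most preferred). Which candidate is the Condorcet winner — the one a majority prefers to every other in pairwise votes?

Bob

With single-peaked preferences on a line, the Condorcet winner is the candidate closest to the median voter.
The median voter (position 8) is closest to Bob at 10.
Check: Bob vs Dave — voters closer to Bob: 6 of 9.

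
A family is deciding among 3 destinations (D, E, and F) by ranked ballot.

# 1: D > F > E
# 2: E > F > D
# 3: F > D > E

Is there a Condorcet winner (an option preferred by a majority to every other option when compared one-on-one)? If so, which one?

F

Head-to-head results (3 voters total):
D vs E: D wins 2–1.
D vs F: F wins 2–1.
E vs F: F wins 2–1.
F beats each rival — D (2–1), E (2–1) — so F is the Condorcet winner.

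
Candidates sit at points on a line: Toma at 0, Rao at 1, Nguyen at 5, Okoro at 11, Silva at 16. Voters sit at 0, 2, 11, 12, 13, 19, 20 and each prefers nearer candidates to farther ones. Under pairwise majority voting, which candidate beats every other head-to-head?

With single-peaked preferences on a line, the Condorcet winner is the candidate closest to the median voter.
The median voter (position 12) is closest to Okoro at 11.
Check: Okoro vs Rao — voters closer to Okoro: 5 of 7.

Okoro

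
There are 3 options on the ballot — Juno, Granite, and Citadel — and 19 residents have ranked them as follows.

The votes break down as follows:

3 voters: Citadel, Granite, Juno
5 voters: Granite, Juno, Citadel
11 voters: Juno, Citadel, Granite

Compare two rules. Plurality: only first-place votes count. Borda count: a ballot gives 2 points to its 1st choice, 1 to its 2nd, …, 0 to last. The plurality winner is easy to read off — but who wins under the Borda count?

Juno

Plurality first-place counts: Juno 11, Granite 5, Citadel 3 → Juno.
Borda totals: Juno 27, Granite 13, Citadel 17 → Juno.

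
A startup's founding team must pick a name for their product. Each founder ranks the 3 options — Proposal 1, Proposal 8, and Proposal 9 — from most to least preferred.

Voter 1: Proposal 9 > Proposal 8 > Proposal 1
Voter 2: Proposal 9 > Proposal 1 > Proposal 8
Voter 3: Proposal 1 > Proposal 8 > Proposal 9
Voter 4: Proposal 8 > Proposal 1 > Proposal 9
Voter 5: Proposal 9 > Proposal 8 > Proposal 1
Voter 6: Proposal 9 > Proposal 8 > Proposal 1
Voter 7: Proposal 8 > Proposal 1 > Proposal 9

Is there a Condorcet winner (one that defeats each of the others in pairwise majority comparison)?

Yes

Head-to-head results (7 voters total):
Proposal 1 vs Proposal 8: Proposal 8 wins 5–2.
Proposal 1 vs Proposal 9: Proposal 9 wins 4–3.
Proposal 8 vs Proposal 9: Proposal 9 wins 4–3.
Proposal 9 beats each rival — Proposal 1 (4–3), Proposal 8 (4–3) — so Proposal 9 is the Condorcet winner.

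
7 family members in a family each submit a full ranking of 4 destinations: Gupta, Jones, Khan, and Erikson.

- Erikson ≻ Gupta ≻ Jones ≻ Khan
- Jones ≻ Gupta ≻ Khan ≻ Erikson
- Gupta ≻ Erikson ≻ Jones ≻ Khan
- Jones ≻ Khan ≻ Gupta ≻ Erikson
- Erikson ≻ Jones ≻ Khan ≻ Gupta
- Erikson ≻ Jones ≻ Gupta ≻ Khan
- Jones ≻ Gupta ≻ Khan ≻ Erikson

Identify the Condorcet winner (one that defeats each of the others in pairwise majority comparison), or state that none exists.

Head-to-head results (7 voters total):
Gupta vs Jones: Jones wins 5–2.
Gupta vs Khan: Gupta wins 5–2.
Gupta vs Erikson: Gupta wins 4–3.
Jones vs Khan: Jones wins 7–0.
Jones vs Erikson: Erikson wins 4–3.
Khan vs Erikson: Erikson wins 4–3.
No candidate beats all others: Gupta beats Erikson beats Jones beats Gupta, a majority cycle.

No Condorcet winner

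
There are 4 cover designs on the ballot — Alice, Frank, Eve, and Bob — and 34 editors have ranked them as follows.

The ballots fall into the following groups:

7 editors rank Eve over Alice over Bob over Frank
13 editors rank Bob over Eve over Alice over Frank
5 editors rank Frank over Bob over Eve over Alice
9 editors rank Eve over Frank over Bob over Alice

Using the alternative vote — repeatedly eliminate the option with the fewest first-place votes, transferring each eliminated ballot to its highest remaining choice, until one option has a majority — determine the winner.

Bob

Round 1: Eve 16, Bob 13, Frank 5, Alice 0. Alice has the fewest and is eliminated.
Round 2: Eve 16, Bob 13, Frank 5. Frank has the fewest and is eliminated.
Round 3: Bob 18, Eve 16. Bob has a majority.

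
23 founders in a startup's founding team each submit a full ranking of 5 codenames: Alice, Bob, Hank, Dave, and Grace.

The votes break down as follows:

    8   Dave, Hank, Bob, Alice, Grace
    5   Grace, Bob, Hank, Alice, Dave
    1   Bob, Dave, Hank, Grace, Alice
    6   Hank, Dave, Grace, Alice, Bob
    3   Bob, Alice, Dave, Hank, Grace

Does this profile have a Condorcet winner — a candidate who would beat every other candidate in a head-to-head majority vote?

Head-to-head results (23 voters total):
Alice vs Bob: Bob wins 17–6.
Alice vs Hank: Hank wins 20–3.
Alice vs Dave: Dave wins 15–8.
Alice vs Grace: Grace wins 12–11.
Bob vs Hank: Hank wins 14–9.
Bob vs Dave: Dave wins 14–9.
Bob vs Grace: Bob wins 12–11.
Hank vs Dave: Dave wins 12–11.
Hank vs Grace: Hank wins 18–5.
Dave vs Grace: Dave wins 18–5.
Dave beats each rival — Alice (15–8), Bob (14–9), Hank (12–11), Grace (18–5) — so Dave is the Condorcet winner.

Yes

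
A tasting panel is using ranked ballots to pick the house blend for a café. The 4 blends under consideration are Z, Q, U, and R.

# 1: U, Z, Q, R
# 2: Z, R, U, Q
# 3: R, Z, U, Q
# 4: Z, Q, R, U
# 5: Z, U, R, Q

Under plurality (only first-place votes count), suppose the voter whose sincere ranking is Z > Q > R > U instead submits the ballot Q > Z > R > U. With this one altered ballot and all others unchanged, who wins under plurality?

First-place totals with the altered ballot: Z 2, Q 1, U 1, R 1.
The winner is unchanged: still Z.

Z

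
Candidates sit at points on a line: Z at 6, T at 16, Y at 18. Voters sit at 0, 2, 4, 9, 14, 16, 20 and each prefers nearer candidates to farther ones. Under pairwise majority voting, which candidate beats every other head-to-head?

Z

With single-peaked preferences on a line, the Condorcet winner is the candidate closest to the median voter.
The median voter (position 9) is closest to Z at 6.
Check: Z vs T — voters closer to Z: 4 of 7.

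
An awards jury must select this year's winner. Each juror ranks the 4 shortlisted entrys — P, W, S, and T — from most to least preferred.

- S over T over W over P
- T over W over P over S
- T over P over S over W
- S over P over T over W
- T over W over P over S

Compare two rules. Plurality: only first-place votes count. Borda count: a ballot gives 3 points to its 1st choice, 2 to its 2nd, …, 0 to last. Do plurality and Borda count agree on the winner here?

Plurality first-place counts: P 0, W 0, S 2, T 3 → T.
Borda totals: P 6, W 5, S 7, T 12 → T.
The two rules agree on T.

Yes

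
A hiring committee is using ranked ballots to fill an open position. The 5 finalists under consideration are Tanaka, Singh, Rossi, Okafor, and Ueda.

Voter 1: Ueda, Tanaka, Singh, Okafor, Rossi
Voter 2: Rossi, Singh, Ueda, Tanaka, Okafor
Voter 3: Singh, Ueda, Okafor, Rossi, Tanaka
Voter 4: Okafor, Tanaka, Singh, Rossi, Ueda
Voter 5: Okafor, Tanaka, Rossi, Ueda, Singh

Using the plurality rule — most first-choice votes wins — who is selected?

First-place vote totals:
  Tanaka: 0
  Singh: 1
  Rossi: 1
  Okafor: 2
  Ueda: 1
Okafor has the most first-place votes.

Okafor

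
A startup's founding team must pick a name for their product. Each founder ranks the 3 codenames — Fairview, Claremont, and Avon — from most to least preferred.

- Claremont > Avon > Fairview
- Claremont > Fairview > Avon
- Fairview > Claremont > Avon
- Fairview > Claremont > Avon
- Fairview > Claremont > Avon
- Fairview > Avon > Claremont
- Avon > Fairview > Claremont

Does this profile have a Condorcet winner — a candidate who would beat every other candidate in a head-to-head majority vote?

Yes

Head-to-head results (7 voters total):
Fairview vs Claremont: Fairview wins 5–2.
Fairview vs Avon: Fairview wins 5–2.
Claremont vs Avon: Claremont wins 5–2.
Fairview beats each rival — Claremont (5–2), Avon (5–2) — so Fairview is the Condorcet winner.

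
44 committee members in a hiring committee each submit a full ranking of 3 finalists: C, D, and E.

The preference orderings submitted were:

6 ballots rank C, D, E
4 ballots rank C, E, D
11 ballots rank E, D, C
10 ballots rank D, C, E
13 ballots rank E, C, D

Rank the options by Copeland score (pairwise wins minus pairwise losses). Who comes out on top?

Pairwise results:
  C vs D: C wins 23–21.
  C vs E: E wins 24–20.
  D vs E: E wins 28–16.
Copeland scores (wins − losses):
  C: 1 − 1 = 0
  D: 0 − 2 = -2
  E: 2 − 0 = 2
E has the best Copeland score.

E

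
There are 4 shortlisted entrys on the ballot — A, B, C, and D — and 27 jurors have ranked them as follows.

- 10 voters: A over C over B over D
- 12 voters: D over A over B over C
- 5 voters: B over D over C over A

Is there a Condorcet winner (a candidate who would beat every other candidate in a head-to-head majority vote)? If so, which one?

None — there is no Condorcet winner

Head-to-head results (27 voters total):
A vs B: A wins 22–5.
A vs C: A wins 22–5.
A vs D: D wins 17–10.
B vs C: B wins 17–10.
B vs D: B wins 15–12.
C vs D: D wins 17–10.
No candidate beats all others: A beats B beats D beats A, a majority cycle.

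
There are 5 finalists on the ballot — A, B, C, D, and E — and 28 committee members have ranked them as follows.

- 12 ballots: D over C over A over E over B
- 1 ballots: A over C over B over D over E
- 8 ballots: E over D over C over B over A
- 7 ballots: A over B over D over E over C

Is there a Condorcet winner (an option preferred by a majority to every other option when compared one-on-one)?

Yes

Head-to-head results (28 voters total):
A vs B: A wins 20–8.
A vs C: C wins 20–8.
A vs D: D wins 20–8.
A vs E: A wins 20–8.
B vs C: C wins 21–7.
B vs D: D wins 20–8.
B vs E: E wins 20–8.
C vs D: D wins 27–1.
C vs E: E wins 15–13.
D vs E: D wins 20–8.
D beats each rival — A (20–8), B (20–8), C (27–1), E (20–8) — so D is the Condorcet winner.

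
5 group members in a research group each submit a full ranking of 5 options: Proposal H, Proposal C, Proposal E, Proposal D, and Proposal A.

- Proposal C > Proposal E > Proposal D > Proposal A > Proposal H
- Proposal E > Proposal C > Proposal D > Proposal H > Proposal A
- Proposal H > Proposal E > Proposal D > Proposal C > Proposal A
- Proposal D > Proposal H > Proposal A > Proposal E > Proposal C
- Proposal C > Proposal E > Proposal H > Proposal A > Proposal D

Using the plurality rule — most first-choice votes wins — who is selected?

First-place vote totals:
  Proposal H: 1
  Proposal C: 2
  Proposal E: 1
  Proposal D: 1
  Proposal A: 0
Proposal C has the most first-place votes.

Proposal C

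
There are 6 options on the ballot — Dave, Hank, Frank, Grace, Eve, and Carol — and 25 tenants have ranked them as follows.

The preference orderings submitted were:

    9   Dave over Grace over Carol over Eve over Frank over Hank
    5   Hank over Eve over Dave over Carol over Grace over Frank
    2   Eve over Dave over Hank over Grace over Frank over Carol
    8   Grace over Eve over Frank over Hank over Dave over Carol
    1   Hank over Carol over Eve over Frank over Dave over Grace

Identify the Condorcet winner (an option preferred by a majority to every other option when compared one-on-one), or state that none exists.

None — there is no Condorcet winner

Head-to-head results (25 voters total):
Dave vs Hank: Hank wins 14–11.
Dave vs Frank: Dave wins 16–9.
Dave vs Grace: Dave wins 17–8.
Dave vs Eve: Eve wins 16–9.
Dave vs Carol: Dave wins 24–1.
Hank vs Frank: Frank wins 17–8.
Hank vs Grace: Grace wins 17–8.
Hank vs Eve: Eve wins 19–6.
Hank vs Carol: Hank wins 16–9.
Frank vs Grace: Grace wins 24–1.
Frank vs Eve: Eve wins 25–0.
Frank vs Carol: Carol wins 15–10.
Grace vs Eve: Grace wins 17–8.
Grace vs Carol: Grace wins 19–6.
Eve vs Carol: Eve wins 15–10.
No candidate beats all others: Dave beats Frank beats Hank beats Dave, a majority cycle.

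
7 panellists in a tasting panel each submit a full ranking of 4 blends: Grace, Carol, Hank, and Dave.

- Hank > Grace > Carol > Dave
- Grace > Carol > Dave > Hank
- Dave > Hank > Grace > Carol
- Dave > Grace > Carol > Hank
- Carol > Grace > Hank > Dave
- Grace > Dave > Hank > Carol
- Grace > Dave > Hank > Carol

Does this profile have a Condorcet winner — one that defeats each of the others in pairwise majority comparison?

Head-to-head results (7 voters total):
Grace vs Carol: Grace wins 6–1.
Grace vs Hank: Grace wins 5–2.
Grace vs Dave: Grace wins 5–2.
Carol vs Hank: Hank wins 4–3.
Carol vs Dave: Dave wins 4–3.
Hank vs Dave: Dave wins 5–2.
Grace beats each rival — Carol (6–1), Hank (5–2), Dave (5–2) — so Grace is the Condorcet winner.

Yes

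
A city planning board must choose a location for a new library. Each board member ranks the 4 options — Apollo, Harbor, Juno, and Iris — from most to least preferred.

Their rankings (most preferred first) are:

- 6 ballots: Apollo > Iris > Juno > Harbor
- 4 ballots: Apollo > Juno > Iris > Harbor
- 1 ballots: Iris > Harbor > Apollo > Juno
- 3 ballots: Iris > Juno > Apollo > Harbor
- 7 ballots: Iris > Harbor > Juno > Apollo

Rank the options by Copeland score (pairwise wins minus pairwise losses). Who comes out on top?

Iris

Pairwise results:
  Apollo vs Harbor: Apollo wins 13–8.
  Apollo vs Juno: Apollo wins 11–10.
  Apollo vs Iris: Iris wins 11–10.
  Harbor vs Juno: Juno wins 13–8.
  Harbor vs Iris: Iris wins 21–0.
  Juno vs Iris: Iris wins 17–4.
Copeland scores (wins − losses):
  Apollo: 2 − 1 = 1
  Harbor: 0 − 3 = -3
  Juno: 1 − 2 = -1
  Iris: 3 − 0 = 3
Iris has the best Copeland score.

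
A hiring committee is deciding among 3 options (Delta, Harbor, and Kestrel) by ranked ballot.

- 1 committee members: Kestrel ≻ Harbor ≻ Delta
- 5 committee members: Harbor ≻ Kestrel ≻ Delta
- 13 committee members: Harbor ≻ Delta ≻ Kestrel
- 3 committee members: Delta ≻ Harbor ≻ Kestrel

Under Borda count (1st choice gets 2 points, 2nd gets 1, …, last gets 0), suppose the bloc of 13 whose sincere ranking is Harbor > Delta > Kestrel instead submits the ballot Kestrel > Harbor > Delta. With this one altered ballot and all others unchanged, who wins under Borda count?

Borda totals with the altered ballot: Delta 6, Harbor 27, Kestrel 33.
The switch changes the winner from Harbor to Kestrel.

Kestrel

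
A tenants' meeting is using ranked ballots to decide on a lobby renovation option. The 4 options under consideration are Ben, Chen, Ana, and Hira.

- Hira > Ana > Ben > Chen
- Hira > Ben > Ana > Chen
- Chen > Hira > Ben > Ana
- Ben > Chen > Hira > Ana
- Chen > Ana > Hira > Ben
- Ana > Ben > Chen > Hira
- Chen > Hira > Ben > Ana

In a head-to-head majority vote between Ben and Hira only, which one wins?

Ballots ranking Ben above Hira: 2.
Ballots ranking Hira above Ben: 5.
Hira wins the head-to-head, 5–2.

Hira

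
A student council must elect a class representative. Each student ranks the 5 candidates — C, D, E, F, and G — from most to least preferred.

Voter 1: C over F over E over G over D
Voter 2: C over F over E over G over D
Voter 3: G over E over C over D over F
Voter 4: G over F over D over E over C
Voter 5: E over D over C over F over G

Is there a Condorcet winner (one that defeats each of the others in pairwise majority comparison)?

Head-to-head results (5 voters total):
C vs D: C wins 3–2.
C vs E: E wins 3–2.
C vs F: C wins 4–1.
C vs G: C wins 3–2.
D vs E: E wins 4–1.
D vs F: F wins 3–2.
D vs G: G wins 4–1.
E vs F: F wins 3–2.
E vs G: E wins 3–2.
F vs G: F wins 3–2.
No candidate beats all others: C beats F beats E beats C, a majority cycle.

No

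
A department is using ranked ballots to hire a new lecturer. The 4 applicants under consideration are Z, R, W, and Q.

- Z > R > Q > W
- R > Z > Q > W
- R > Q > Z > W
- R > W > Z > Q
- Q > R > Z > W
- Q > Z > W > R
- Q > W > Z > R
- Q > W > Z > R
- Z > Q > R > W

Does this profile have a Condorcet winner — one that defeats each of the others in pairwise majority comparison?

Yes

Head-to-head results (9 voters total):
Z vs R: Z wins 5–4.
Z vs W: Z wins 6–3.
Z vs Q: Q wins 5–4.
R vs W: R wins 6–3.
R vs Q: Q wins 5–4.
W vs Q: Q wins 8–1.
Q beats each rival — Z (5–4), R (5–4), W (8–1) — so Q is the Condorcet winner.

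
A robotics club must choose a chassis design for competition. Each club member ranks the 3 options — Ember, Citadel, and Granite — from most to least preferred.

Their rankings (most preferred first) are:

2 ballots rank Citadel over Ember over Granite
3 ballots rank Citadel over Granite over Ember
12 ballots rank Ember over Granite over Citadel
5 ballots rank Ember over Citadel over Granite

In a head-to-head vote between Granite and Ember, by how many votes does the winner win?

Ballots ranking Granite above Ember: 3.
Ballots ranking Ember above Granite: 2+12+5 = 19.
Ember wins 19–3, a margin of 16.

16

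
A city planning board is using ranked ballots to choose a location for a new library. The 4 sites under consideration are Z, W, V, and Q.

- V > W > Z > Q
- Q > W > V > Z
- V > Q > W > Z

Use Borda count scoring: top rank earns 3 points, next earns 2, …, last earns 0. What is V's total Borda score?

7

Borda scores:
  Z: 1 + 0 + 0 = 1
  W: 2 + 2 + 1 = 5
  V: 3 + 1 + 3 = 7
  Q: 0 + 3 + 2 = 5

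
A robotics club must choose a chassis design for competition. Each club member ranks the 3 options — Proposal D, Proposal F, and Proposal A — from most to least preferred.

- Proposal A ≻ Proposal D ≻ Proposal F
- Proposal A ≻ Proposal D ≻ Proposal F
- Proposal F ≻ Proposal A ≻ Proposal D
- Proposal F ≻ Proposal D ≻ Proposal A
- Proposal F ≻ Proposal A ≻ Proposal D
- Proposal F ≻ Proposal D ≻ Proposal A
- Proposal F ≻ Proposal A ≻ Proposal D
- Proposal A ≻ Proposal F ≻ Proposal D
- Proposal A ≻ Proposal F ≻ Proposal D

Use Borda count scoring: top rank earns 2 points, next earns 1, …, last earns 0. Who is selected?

Borda scores:
  Proposal D: 1 + 1 + 0 + 1 + 0 + 1 + 0 + 0 + 0 = 4
  Proposal F: 0 + 0 + 2 + 2 + 2 + 2 + 2 + 1 + 1 = 12
  Proposal A: 2 + 2 + 1 + 0 + 1 + 0 + 1 + 2 + 2 = 11
Proposal F has the highest total.

Proposal F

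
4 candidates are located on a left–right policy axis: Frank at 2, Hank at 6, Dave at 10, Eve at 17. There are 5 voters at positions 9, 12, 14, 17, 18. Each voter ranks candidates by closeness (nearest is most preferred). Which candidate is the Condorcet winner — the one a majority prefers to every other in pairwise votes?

With single-peaked preferences on a line, the Condorcet winner is the candidate closest to the median voter.
The median voter (position 14) is closest to Eve at 17.
Check: Eve vs Frank — voters closer to Eve: 4 of 5.

Eve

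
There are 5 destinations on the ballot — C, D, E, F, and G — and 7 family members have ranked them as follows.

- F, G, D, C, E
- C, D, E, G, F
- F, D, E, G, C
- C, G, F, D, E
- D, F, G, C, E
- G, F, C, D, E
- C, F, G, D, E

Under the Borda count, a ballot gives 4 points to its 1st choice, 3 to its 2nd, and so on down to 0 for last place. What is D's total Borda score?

Borda scores:
  C: 1 + 4 + 0 + 4 + 1 + 2 + 4 = 16
  D: 2 + 3 + 3 + 1 + 4 + 1 + 1 = 15
  E: 0 + 2 + 2 + 0 + 0 + 0 + 0 = 4
  F: 4 + 0 + 4 + 2 + 3 + 3 + 3 = 19
  G: 3 + 1 + 1 + 3 + 2 + 4 + 2 = 16

15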